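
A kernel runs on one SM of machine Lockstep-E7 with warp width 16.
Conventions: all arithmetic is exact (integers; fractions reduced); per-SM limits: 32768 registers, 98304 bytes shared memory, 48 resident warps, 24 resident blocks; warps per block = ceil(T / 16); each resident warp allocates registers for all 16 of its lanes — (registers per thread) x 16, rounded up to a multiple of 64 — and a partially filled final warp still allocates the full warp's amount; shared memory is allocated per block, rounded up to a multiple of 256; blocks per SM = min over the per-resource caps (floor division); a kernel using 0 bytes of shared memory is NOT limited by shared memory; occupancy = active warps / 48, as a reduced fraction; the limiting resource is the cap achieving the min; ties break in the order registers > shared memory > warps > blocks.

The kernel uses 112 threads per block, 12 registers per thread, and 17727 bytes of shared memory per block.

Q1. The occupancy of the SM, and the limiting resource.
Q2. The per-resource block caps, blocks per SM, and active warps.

Answer: occupancy 35/48, limited by shared memory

registers: 24 blocks
shared memory: 5 blocks
warps: 6 blocks
blocks: 24 blocks

Answer: 5 blocks, 35 active warps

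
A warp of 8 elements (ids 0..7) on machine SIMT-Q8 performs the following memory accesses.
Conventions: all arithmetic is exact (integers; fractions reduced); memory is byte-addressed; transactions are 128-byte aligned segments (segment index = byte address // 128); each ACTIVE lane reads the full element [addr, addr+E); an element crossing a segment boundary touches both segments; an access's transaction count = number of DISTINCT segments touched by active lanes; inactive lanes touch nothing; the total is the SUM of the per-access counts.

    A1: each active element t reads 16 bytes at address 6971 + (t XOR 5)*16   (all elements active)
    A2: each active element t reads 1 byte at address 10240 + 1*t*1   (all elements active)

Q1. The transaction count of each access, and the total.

A1: 2 transactions
A2: 1 transaction

Answer: 2,1; total 3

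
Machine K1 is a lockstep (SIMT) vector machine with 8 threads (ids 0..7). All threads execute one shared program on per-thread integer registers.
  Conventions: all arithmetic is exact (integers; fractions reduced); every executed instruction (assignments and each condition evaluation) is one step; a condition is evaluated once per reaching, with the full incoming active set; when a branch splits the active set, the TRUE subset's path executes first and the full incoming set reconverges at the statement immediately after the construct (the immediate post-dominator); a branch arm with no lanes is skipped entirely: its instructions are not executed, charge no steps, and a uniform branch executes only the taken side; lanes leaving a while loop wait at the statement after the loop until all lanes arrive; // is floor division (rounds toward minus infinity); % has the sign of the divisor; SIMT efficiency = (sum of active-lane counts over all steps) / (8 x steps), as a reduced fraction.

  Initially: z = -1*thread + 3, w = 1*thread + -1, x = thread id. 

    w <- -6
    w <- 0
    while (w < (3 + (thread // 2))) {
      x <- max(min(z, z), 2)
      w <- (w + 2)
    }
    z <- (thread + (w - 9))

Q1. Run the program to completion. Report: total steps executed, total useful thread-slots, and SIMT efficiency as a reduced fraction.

Answer: 13 steps, 92 useful, 23/26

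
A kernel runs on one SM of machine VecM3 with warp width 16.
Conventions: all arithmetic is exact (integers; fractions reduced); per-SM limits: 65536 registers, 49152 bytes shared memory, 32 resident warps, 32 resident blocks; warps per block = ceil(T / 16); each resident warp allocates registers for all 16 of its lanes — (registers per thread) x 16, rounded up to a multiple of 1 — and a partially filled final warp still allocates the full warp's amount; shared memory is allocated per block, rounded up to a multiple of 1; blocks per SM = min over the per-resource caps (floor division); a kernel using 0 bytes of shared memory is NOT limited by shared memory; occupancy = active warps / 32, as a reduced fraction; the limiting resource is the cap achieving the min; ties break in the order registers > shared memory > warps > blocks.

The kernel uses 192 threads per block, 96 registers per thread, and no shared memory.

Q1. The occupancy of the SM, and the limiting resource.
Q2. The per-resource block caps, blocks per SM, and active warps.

Answer: occupancy 3/4, limited by warps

registers: 3 blocks
shared memory: no limit (kernel uses none)
warps: 2 blocks
blocks: 32 blocks

Answer: 2 blocks, 24 active warps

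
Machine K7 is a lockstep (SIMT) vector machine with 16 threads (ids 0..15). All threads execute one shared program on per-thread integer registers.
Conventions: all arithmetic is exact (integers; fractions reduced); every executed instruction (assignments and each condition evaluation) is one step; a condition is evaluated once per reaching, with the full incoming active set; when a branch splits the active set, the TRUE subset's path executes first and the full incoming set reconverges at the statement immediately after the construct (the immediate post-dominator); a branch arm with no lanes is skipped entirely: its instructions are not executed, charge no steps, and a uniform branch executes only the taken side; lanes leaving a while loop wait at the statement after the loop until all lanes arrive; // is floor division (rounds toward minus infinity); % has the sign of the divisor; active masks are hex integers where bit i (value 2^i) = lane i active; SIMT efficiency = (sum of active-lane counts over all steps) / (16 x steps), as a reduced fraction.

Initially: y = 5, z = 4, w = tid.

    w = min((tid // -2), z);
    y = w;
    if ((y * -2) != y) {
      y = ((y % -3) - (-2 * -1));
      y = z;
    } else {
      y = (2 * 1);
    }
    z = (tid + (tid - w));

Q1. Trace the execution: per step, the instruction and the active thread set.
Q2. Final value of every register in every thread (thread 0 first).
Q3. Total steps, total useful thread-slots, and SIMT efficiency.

step 0: w <- min((tid // -2), z)     0xffff
step 1: y <- w                       0xffff
step 2: eval ((y * -2) != y)         0xffff
step 3: y <- ((y % -3) - (-2 * -1))  0xfffe
step 4: y <- z                       0xfffe
step 5: y <- (2 * 1)                 0x0001
step 6: z <- (tid + (tid - w))       0xffff

Answer: 7 steps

y: 2,4,4,4,4,4,4,4,4,4,4,4,4,4,4,4
z: 0,3,5,8,10,13,15,18,20,23,25,28,30,33,35,38
w: 0,-1,-1,-2,-2,-3,-3,-4,-4,-5,-5,-6,-6,-7,-7,-8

steps = 7; useful = 95; efficiency = 95/112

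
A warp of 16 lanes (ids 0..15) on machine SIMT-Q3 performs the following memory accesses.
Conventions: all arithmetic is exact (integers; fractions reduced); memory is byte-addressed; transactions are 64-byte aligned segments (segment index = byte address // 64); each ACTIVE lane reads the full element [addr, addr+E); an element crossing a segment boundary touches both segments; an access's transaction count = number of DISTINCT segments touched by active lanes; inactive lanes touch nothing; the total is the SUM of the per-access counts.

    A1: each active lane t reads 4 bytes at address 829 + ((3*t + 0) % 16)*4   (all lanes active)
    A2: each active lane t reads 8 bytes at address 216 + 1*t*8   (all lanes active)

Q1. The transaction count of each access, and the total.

A1: 2 transactions
A2: 3 transactions

Answer: 2,3; total 5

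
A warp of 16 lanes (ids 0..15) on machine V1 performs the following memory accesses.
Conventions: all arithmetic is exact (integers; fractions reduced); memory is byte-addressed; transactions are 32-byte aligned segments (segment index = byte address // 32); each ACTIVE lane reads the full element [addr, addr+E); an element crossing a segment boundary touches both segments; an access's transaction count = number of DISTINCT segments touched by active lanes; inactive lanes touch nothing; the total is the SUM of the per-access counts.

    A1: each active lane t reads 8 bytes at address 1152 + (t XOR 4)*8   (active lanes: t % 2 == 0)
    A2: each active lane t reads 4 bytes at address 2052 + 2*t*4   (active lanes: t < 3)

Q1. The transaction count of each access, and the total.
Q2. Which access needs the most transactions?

A1: 4 transactions
A2: 1 transaction

Answer: 4,1; total 5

Answer: A1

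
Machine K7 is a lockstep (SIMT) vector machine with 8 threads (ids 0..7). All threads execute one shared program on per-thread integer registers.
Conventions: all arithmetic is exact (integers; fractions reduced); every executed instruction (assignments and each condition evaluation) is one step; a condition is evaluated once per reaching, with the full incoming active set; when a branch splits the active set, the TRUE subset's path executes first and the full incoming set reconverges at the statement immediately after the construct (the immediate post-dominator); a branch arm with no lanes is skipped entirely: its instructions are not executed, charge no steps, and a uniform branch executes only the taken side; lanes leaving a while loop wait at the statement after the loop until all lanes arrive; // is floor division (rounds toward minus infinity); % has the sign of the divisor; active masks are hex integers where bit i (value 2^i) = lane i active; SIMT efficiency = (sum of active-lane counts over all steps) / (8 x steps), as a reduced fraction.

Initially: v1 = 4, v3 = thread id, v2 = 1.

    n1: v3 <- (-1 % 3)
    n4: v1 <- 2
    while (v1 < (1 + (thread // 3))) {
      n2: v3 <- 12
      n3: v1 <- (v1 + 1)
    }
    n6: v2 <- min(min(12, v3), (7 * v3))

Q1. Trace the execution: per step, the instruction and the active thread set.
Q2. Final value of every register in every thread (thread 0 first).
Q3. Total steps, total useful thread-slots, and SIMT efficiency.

step 0: v3 <- (-1 % 3)               0xff
step 1: v1 <- 2                      0xff
step 2: eval (v1 < (1 + (thread // 3))) 0xff
step 3: v3 <- 12                     0xc0
step 4: v1 <- (v1 + 1)               0xc0
step 5: eval (v1 < (1 + (thread // 3))) 0xc0
step 6: v2 <- min(min(12, v3), (7 * v3)) 0xff

Answer: 7 steps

v1: 2,2,2,2,2,2,3,3
v3: 2,2,2,2,2,2,12,12
v2: 2,2,2,2,2,2,12,12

steps = 7; useful = 38; efficiency = 38/56 = 19/28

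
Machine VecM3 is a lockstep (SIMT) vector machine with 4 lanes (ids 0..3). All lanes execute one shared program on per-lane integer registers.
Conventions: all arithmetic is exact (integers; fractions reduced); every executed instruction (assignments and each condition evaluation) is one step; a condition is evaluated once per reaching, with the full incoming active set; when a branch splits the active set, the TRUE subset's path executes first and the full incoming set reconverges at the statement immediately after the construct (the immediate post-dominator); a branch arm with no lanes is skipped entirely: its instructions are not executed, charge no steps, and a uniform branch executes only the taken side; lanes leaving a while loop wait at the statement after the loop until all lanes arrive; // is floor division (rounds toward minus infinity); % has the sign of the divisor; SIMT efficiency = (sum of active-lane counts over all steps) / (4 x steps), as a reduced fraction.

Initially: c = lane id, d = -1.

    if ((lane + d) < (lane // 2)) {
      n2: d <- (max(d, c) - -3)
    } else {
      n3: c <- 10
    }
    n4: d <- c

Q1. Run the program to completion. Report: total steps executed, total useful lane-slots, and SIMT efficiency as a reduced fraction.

Answer: 4 steps, 12 useful, 3/4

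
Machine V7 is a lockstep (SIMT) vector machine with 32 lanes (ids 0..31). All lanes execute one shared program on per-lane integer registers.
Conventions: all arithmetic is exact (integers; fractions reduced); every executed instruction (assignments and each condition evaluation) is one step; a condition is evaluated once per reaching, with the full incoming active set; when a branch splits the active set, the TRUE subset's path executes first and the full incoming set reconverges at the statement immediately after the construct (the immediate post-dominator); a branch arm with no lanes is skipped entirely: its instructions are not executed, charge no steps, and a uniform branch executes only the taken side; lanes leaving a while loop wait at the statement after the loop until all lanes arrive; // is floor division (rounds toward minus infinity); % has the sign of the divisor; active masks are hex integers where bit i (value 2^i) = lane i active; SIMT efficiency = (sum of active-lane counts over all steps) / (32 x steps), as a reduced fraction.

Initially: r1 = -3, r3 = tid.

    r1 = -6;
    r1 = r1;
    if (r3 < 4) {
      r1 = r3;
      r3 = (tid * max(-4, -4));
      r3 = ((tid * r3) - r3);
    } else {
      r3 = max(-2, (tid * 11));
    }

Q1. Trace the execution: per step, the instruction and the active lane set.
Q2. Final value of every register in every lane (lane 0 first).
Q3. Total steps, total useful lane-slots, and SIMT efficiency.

step 0: r1 <- -6                     0xffffffff
step 1: r1 <- r1                     0xffffffff
step 2: eval (r3 < 4)                0xffffffff
step 3: r1 <- r3                     0x0000000f
step 4: r3 <- (tid * max(-4, -4))    0x0000000f
step 5: r3 <- ((tid * r3) - r3)      0x0000000f
step 6: r3 <- max(-2, (tid * 11))    0xfffffff0

Answer: 7 steps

r1: 0,1,2,3,-6,-6,-6,-6,-6,-6,-6,-6,-6,-6,-6,-6,-6,-6,-6,-6,-6,-6,-6,-6,-6,-6,-6,-6,-6,-6,-6,-6
r3: 0,0,-8,-24,44,55,66,77,88,99,110,121,132,143,154,165,176,187,198,209,220,231,242,253,264,275,286,297,308,319,330,341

steps = 7; useful = 136; efficiency = 136/224 = 17/28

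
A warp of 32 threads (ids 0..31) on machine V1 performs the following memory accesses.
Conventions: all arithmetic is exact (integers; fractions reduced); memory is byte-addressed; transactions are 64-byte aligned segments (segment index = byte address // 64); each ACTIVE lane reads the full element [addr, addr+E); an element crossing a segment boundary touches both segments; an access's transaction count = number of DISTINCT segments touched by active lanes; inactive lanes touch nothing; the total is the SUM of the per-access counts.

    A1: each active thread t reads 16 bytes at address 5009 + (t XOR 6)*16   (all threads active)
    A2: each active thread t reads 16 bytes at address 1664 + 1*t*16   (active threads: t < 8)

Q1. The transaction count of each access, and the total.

A1: 9 transactions
A2: 2 transactions

Answer: 9,2; total 11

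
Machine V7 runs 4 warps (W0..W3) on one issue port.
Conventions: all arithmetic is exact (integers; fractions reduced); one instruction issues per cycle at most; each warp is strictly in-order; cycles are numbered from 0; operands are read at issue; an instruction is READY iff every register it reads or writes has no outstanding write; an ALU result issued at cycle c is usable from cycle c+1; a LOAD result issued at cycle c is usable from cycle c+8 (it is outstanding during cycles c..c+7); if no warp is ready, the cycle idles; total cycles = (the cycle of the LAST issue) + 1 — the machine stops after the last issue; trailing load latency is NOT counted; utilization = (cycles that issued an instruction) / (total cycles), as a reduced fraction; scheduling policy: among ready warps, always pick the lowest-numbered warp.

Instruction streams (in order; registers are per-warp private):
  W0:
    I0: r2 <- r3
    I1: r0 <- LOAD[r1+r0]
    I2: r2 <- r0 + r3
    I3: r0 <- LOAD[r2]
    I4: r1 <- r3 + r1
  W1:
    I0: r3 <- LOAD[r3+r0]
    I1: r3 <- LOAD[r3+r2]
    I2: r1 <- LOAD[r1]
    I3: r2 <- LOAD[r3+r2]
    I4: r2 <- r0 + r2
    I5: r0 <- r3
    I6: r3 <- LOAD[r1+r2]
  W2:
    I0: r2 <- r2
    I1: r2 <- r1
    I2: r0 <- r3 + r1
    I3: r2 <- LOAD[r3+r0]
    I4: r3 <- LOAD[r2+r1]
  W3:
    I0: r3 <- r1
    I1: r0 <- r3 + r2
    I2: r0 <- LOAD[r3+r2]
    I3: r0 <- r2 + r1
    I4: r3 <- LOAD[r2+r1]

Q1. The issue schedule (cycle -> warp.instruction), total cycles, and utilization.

cycle 0: W0.I0
cycle 1: W0.I1
cycle 2: W1.I0
cycle 3: W2.I0
cycle 4: W2.I1
cycle 5: W2.I2
cycle 6: W2.I3
cycle 7: W3.I0
cycle 8: W3.I1
cycle 9: W0.I2
cycle 10: W0.I3
cycle 11: W0.I4
cycle 12: W1.I1
cycle 13: W1.I2
cycle 14: W2.I4
cycle 15: W3.I2
cycle 16: idle
cycle 17: idle
cycle 18: idle
cycle 19: idle
cycle 20: W1.I3
cycle 21: idle
cycle 22: idle
cycle 23: W3.I3
cycle 24: W3.I4
cycle 25: idle
cycle 26: idle
cycle 27: idle
cycle 28: W1.I4
cycle 29: W1.I5
cycle 30: W1.I6

Answer: 31 cycles, utilization 22/31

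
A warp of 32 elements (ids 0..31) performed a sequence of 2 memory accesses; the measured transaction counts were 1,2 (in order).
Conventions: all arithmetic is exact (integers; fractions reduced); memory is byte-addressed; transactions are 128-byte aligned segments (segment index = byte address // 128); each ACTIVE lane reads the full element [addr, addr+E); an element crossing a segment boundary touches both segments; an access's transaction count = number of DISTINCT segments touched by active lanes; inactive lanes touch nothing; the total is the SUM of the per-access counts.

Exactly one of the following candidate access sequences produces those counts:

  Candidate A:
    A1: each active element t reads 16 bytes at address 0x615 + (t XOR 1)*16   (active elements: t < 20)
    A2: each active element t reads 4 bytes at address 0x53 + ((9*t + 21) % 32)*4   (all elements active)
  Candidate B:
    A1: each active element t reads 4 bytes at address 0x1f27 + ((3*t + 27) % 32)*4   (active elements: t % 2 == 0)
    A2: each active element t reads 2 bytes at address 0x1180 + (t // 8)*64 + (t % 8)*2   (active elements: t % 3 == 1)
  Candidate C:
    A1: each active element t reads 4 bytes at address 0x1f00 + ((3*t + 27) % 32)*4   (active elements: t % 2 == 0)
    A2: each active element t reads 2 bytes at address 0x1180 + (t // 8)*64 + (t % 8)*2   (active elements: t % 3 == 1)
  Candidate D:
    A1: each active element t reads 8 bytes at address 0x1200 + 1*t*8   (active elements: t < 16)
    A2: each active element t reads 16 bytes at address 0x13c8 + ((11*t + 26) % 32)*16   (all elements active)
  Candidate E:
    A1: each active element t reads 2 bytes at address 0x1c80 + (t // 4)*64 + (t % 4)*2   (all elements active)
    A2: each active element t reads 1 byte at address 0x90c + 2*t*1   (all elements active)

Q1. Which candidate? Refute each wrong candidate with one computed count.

A: A1 gives 3 transactions, not 1
B: A1 gives 2 transactions, not 1
D: A2 gives 5 transactions, not 2
E: A1 gives 4 transactions, not 1
C: all counts match (1,2)

Answer: C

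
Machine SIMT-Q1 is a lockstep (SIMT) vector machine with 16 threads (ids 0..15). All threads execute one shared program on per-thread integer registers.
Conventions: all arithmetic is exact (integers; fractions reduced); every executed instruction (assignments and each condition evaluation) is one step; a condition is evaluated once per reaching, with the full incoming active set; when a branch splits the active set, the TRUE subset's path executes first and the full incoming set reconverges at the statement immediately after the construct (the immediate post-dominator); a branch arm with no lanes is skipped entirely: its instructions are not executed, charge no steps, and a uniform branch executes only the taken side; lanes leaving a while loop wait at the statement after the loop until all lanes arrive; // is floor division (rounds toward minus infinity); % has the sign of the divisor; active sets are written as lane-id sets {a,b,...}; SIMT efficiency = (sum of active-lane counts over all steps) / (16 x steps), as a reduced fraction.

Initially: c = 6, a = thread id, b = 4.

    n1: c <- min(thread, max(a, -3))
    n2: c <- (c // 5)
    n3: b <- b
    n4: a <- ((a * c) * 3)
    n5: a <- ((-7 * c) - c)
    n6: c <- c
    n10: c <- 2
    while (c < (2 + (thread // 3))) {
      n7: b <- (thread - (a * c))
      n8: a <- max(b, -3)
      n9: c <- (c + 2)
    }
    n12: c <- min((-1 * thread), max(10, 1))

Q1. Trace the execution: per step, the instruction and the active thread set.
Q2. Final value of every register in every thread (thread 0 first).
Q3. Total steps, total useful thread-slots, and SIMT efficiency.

step 0: c <- min(thread, max(a, -3)) {0,1,2,3,4,5,6,7,8,9,10,11,12,13,14,15}
step 1: c <- (c // 5)                {0,1,2,3,4,5,6,7,8,9,10,11,12,13,14,15}
step 2: b <- b                       {0,1,2,3,4,5,6,7,8,9,10,11,12,13,14,15}
step 3: a <- ((a * c) * 3)           {0,1,2,3,4,5,6,7,8,9,10,11,12,13,14,15}
step 4: a <- ((-7 * c) - c)          {0,1,2,3,4,5,6,7,8,9,10,11,12,13,14,15}
step 5: c <- c                       {0,1,2,3,4,5,6,7,8,9,10,11,12,13,14,15}
step 6: c <- 2                       {0,1,2,3,4,5,6,7,8,9,10,11,12,13,14,15}
step 7: eval (c < (2 + (thread // 3))) {0,1,2,3,4,5,6,7,8,9,10,11,12,13,14,15}
step 8: b <- (thread - (a * c))      {3,4,5,6,7,8,9,10,11,12,13,14,15}
step 9: a <- max(b, -3)              {3,4,5,6,7,8,9,10,11,12,13,14,15}
step 10: c <- (c + 2)                 {3,4,5,6,7,8,9,10,11,12,13,14,15}
step 11: eval (c < (2 + (thread // 3))) {3,4,5,6,7,8,9,10,11,12,13,14,15}
step 12: b <- (thread - (a * c))      {9,10,11,12,13,14,15}
step 13: a <- max(b, -3)              {9,10,11,12,13,14,15}
step 14: c <- (c + 2)                 {9,10,11,12,13,14,15}
step 15: eval (c < (2 + (thread // 3))) {9,10,11,12,13,14,15}
step 16: b <- (thread - (a * c))      {15}
step 17: a <- max(b, -3)              {15}
step 18: c <- (c + 2)                 {15}
step 19: eval (c < (2 + (thread // 3))) {15}
step 20: c <- min((-1 * thread), max(10, 1)) {0,1,2,3,4,5,6,7,8,9,10,11,12,13,14,15}

Answer: 21 steps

c: 0,-1,-2,-3,-4,-5,-6,-7,-8,-9,-10,-11,-12,-13,-14,-15
a: 0,0,0,3,4,21,22,23,24,-3,-3,-3,-3,-3,-3,33
b: 4,4,4,3,4,21,22,23,24,-91,-158,-161,-164,-167,-170,33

steps = 21; useful = 228; efficiency = 228/336 = 19/28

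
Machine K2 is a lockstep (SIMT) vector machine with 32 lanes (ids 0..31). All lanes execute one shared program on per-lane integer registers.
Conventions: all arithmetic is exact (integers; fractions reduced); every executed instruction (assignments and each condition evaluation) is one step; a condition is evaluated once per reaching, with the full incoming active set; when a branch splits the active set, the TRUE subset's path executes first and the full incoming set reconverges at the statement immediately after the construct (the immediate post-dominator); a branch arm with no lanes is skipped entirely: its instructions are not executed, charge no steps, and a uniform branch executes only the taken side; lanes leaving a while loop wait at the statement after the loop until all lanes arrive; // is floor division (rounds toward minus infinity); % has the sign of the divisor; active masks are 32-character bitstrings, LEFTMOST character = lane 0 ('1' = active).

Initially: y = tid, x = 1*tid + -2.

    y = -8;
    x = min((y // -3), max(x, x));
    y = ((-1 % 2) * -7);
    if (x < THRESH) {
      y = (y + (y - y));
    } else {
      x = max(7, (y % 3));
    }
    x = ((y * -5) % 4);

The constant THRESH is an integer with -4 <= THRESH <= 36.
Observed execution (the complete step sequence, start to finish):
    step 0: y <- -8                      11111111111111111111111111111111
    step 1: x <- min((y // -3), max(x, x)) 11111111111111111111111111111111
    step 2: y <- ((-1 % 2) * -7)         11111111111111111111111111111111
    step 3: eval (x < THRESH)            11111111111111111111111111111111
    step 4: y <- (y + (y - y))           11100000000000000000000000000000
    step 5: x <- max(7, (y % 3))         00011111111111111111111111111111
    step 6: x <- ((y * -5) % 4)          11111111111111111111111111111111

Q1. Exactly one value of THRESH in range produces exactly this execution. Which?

Answer: THRESH = 1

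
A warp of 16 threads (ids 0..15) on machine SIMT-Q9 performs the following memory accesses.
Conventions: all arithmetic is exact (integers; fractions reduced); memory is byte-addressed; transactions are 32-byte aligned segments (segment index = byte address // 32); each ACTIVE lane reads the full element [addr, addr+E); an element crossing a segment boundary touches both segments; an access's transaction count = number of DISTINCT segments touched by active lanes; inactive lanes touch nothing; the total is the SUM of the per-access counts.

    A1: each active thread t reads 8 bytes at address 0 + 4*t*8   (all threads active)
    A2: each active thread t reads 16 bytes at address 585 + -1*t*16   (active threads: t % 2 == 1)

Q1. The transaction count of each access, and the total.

A1: 16 transactions
A2: 9 transactions

Answer: 16,9; total 25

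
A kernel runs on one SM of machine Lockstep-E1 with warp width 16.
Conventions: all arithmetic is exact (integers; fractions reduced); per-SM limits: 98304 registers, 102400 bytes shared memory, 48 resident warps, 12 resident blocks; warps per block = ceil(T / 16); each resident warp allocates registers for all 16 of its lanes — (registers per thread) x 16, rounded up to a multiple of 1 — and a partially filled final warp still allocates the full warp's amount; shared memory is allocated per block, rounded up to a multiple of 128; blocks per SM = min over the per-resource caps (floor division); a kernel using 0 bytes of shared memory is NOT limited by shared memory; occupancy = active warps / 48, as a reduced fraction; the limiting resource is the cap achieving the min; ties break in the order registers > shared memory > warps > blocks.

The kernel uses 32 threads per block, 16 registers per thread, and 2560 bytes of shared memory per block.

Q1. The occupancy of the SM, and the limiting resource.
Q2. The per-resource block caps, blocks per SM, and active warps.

Answer: occupancy 1/2, limited by blocks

registers: 192 blocks
shared memory: 40 blocks
warps: 24 blocks
blocks: 12 blocks

Answer: 12 blocks, 24 active warps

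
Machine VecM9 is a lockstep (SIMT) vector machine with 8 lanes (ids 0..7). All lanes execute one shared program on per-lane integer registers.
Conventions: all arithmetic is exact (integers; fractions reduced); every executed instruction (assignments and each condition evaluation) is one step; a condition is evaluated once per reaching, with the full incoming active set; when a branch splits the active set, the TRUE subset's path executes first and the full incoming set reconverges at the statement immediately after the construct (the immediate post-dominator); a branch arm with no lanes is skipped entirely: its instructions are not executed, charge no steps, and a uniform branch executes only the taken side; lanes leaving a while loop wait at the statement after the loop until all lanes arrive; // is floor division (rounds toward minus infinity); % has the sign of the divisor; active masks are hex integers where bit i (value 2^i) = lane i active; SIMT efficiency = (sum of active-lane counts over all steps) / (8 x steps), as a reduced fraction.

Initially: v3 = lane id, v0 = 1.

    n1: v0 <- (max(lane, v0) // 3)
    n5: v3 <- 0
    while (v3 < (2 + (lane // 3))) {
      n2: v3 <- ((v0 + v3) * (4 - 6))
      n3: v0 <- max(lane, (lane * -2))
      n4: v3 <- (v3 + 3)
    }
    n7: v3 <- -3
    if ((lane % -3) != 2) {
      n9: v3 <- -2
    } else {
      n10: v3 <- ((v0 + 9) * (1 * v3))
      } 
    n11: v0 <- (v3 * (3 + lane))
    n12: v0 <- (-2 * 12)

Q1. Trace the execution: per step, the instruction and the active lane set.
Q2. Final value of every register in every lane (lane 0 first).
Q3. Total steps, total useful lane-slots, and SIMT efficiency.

step 0: v0 <- (max(lane, v0) // 3)   0xff
step 1: v3 <- 0                      0xff
step 2: eval (v3 < (2 + (lane // 3))) 0xff
step 3: v3 <- ((v0 + v3) * (4 - 6))  0xff
step 4: v0 <- max(lane, (lane * -2)) 0xff
step 5: v3 <- (v3 + 3)               0xff
step 6: eval (v3 < (2 + (lane // 3))) 0xff
step 7: v3 <- ((v0 + v3) * (4 - 6))  0xf8
step 8: v0 <- max(lane, (lane * -2)) 0xf8
step 9: v3 <- (v3 + 3)               0xf8
step 10: eval (v3 < (2 + (lane // 3))) 0xf8
step 11: v3 <- ((v0 + v3) * (4 - 6))  0xf8
step 12: v0 <- max(lane, (lane * -2)) 0xf8
step 13: v3 <- (v3 + 3)               0xf8
step 14: eval (v3 < (2 + (lane // 3))) 0xf8
step 15: v3 <- -3                     0xff
step 16: eval ((lane % -3) != 2)      0xff
step 17: v3 <- -2                     0xff
step 18: v0 <- (v3 * (3 + lane))      0xff
step 19: v0 <- (-2 * 12)              0xff

Answer: 20 steps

v3: -2,-2,-2,-2,-2,-2,-2,-2
v0: -24,-24,-24,-24,-24,-24,-24,-24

steps = 20; useful = 136; efficiency = 136/160 = 17/20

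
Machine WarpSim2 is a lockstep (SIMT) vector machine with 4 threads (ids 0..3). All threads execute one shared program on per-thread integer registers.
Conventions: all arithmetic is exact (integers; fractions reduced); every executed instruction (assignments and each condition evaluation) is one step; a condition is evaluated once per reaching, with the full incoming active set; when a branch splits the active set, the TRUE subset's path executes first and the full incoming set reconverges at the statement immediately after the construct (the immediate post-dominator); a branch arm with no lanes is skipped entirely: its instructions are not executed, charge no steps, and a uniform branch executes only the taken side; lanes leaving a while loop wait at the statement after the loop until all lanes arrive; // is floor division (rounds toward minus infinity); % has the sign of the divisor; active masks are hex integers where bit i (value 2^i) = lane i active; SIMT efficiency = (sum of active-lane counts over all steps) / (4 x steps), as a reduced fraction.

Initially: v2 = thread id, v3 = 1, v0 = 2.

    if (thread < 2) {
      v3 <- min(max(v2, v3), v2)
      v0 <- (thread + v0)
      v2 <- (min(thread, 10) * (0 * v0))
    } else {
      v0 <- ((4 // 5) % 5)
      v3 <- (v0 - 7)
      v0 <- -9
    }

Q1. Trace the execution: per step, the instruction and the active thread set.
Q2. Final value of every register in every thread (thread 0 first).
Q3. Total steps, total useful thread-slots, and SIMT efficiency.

step 0: eval (thread < 2)            0xf
step 1: v3 <- min(max(v2, v3), v2)   0x3
step 2: v0 <- (thread + v0)          0x3
step 3: v2 <- (min(thread, 10) * (0 * v0)) 0x3
step 4: v0 <- ((4 // 5) % 5)         0xc
step 5: v3 <- (v0 - 7)               0xc
step 6: v0 <- -9                     0xc

Answer: 7 steps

v2: 0,0,2,3
v3: 0,1,-7,-7
v0: 2,3,-9,-9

steps = 7; useful = 16; efficiency = 16/28 = 4/7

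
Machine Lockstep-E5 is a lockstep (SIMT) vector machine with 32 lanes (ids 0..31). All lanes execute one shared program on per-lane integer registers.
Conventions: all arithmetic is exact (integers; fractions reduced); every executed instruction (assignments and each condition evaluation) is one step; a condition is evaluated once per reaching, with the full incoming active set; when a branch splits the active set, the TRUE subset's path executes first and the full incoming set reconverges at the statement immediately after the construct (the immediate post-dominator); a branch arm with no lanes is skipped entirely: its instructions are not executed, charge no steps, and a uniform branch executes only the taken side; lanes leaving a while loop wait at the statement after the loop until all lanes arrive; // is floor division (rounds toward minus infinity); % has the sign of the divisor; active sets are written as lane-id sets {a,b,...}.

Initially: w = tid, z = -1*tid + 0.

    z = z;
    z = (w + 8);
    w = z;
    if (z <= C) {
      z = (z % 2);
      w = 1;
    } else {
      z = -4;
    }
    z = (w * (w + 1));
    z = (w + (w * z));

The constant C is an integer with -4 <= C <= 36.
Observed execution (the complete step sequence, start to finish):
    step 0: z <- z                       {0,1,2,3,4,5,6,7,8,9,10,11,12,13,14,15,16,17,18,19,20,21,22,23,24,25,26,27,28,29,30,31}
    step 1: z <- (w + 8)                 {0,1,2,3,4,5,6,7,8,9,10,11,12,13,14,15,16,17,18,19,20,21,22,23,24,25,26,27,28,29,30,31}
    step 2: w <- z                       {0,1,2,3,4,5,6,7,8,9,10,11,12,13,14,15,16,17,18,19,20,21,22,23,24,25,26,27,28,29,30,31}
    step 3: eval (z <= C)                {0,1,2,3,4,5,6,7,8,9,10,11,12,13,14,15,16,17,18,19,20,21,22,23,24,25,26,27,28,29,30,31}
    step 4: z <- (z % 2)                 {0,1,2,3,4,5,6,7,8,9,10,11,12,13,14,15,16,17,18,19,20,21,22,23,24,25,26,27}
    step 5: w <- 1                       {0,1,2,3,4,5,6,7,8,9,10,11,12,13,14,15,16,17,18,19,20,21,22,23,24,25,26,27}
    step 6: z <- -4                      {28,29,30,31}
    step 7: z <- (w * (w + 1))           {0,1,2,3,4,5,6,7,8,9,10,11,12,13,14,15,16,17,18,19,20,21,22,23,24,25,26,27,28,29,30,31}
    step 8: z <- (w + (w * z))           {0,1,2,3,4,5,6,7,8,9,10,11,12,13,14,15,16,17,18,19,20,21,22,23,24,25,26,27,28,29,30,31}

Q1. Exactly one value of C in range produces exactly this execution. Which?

Answer: C = 35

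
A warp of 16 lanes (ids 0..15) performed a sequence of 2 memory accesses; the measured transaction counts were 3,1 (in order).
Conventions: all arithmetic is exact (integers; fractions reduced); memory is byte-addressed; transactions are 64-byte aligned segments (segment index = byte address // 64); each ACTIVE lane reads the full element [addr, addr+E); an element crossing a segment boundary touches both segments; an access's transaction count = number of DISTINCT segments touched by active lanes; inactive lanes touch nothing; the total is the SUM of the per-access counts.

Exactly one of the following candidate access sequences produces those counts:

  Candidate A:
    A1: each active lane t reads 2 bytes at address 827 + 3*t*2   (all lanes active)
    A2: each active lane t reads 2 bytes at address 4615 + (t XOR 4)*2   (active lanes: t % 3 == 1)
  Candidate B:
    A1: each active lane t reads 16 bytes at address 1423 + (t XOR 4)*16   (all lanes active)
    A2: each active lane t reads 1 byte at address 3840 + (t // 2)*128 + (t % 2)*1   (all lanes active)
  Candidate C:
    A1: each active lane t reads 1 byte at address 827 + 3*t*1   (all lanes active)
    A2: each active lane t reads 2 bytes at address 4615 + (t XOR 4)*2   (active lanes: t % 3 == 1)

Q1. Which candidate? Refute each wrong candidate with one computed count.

B: A1 gives 5 transactions, not 3
C: A1 gives 2 transactions, not 3
A: all counts match (3,1)

Answer: A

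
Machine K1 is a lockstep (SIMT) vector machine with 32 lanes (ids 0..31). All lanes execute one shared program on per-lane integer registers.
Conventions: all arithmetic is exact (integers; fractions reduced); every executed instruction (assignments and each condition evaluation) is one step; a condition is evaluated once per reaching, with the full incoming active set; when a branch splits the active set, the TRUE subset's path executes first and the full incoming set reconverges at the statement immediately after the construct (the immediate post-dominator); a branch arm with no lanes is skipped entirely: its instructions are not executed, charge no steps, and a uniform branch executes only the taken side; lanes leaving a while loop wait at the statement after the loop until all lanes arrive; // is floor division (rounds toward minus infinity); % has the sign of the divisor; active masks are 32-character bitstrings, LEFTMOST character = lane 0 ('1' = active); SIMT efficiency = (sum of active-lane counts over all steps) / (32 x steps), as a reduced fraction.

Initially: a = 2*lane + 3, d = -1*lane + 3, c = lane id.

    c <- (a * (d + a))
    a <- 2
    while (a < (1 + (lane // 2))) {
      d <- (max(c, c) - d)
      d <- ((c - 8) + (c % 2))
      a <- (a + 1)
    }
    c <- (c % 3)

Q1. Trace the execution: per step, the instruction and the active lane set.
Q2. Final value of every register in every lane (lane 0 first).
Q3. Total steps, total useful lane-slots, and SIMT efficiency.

step 0: c <- (a * (d + a))           11111111111111111111111111111111
step 1: a <- 2                       11111111111111111111111111111111
step 2: eval (a < (1 + (lane // 2))) 11111111111111111111111111111111
step 3: d <- (max(c, c) - d)         00001111111111111111111111111111
step 4: d <- ((c - 8) + (c % 2))     00001111111111111111111111111111
step 5: a <- (a + 1)                 00001111111111111111111111111111
step 6: eval (a < (1 + (lane // 2))) 00001111111111111111111111111111
step 7: d <- (max(c, c) - d)         00000011111111111111111111111111
step 8: d <- ((c - 8) + (c % 2))     00000011111111111111111111111111
step 9: a <- (a + 1)                 00000011111111111111111111111111
step 10: eval (a < (1 + (lane // 2))) 00000011111111111111111111111111
step 11: d <- (max(c, c) - d)         00000000111111111111111111111111
step 12: d <- ((c - 8) + (c % 2))     00000000111111111111111111111111
step 13: a <- (a + 1)                 00000000111111111111111111111111
step 14: eval (a < (1 + (lane // 2))) 00000000111111111111111111111111
step 15: d <- (max(c, c) - d)         00000000001111111111111111111111
step 16: d <- ((c - 8) + (c % 2))     00000000001111111111111111111111
step 17: a <- (a + 1)                 00000000001111111111111111111111
step 18: eval (a < (1 + (lane // 2))) 00000000001111111111111111111111
step 19: d <- (max(c, c) - d)         00000000000011111111111111111111
step 20: d <- ((c - 8) + (c % 2))     00000000000011111111111111111111
step 21: a <- (a + 1)                 00000000000011111111111111111111
step 22: eval (a < (1 + (lane // 2))) 00000000000011111111111111111111
step 23: d <- (max(c, c) - d)         00000000000000111111111111111111
step 24: d <- ((c - 8) + (c % 2))     00000000000000111111111111111111
step 25: a <- (a + 1)                 00000000000000111111111111111111
step 26: eval (a < (1 + (lane // 2))) 00000000000000111111111111111111
step 27: d <- (max(c, c) - d)         00000000000000001111111111111111
step 28: d <- ((c - 8) + (c % 2))     00000000000000001111111111111111
step 29: a <- (a + 1)                 00000000000000001111111111111111
step 30: eval (a < (1 + (lane // 2))) 00000000000000001111111111111111
step 31: d <- (max(c, c) - d)         00000000000000000011111111111111
step 32: d <- ((c - 8) + (c % 2))     00000000000000000011111111111111
step 33: a <- (a + 1)                 00000000000000000011111111111111
step 34: eval (a < (1 + (lane // 2))) 00000000000000000011111111111111
step 35: d <- (max(c, c) - d)         00000000000000000000111111111111
step 36: d <- ((c - 8) + (c % 2))     00000000000000000000111111111111
step 37: a <- (a + 1)                 00000000000000000000111111111111
step 38: eval (a < (1 + (lane // 2))) 00000000000000000000111111111111
step 39: d <- (max(c, c) - d)         00000000000000000000001111111111
step 40: d <- ((c - 8) + (c % 2))     00000000000000000000001111111111
step 41: a <- (a + 1)                 00000000000000000000001111111111
step 42: eval (a < (1 + (lane // 2))) 00000000000000000000001111111111
step 43: d <- (max(c, c) - d)         00000000000000000000000011111111
step 44: d <- ((c - 8) + (c % 2))     00000000000000000000000011111111
step 45: a <- (a + 1)                 00000000000000000000000011111111
step 46: eval (a < (1 + (lane // 2))) 00000000000000000000000011111111
step 47: d <- (max(c, c) - d)         00000000000000000000000000111111
step 48: d <- ((c - 8) + (c % 2))     00000000000000000000000000111111
step 49: a <- (a + 1)                 00000000000000000000000000111111
step 50: eval (a < (1 + (lane // 2))) 00000000000000000000000000111111
step 51: d <- (max(c, c) - d)         00000000000000000000000000001111
step 52: d <- ((c - 8) + (c % 2))     00000000000000000000000000001111
step 53: a <- (a + 1)                 00000000000000000000000000001111
step 54: eval (a < (1 + (lane // 2))) 00000000000000000000000000001111
step 55: d <- (max(c, c) - d)         00000000000000000000000000000011
step 56: d <- ((c - 8) + (c % 2))     00000000000000000000000000000011
step 57: a <- (a + 1)                 00000000000000000000000000000011
step 58: eval (a < (1 + (lane // 2))) 00000000000000000000000000000011
step 59: c <- (c % 3)                 11111111111111111111111111111111

Answer: 60 steps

a: 2,2,2,2,3,3,4,4,5,5,6,6,7,7,8,8,9,9,10,10,11,11,12,12,13,13,14,14,15,15,16,16
d: 3,2,1,0,102,136,172,214,258,308,360,418,478,544,612,686,762,844,928,1018,1110,1208,1308,1414,1522,1636,1752,1874,1998,2128,2260,2398
c: 0,2,2,0,2,2,0,2,2,0,2,2,0,2,2,0,2,2,0,2,2,0,2,2,0,2,2,0,2,2,0,2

steps = 60; useful = 968; efficiency = 968/1920 = 121/240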